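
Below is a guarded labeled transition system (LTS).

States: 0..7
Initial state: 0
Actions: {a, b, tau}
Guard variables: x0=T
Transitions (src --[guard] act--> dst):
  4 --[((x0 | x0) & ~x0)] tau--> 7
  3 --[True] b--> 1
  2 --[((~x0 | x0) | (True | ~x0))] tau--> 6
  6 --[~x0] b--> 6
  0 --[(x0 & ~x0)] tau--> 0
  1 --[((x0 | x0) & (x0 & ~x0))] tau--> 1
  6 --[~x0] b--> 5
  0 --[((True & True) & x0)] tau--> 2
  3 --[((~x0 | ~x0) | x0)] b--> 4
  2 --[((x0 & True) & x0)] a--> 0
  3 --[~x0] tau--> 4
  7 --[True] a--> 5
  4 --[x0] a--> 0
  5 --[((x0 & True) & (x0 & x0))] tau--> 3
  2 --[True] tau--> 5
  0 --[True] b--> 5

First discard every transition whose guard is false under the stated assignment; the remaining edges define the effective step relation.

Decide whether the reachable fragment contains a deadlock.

R = {0,1,2,3,4,5,6}
  0: b→5  tau→2  [2 exit(s)]
  1: ∅  [deadlock]
  2: a→0  tau→5  tau→6  [3 exit(s)]
  3: b→1  b→4  [2 exit(s)]
  4: a→0  [1 exit(s)]
  5: tau→3  [1 exit(s)]
  6: ∅  [deadlock]
Path to 1: b·tau·b

Answer: DEADLOCK at state 1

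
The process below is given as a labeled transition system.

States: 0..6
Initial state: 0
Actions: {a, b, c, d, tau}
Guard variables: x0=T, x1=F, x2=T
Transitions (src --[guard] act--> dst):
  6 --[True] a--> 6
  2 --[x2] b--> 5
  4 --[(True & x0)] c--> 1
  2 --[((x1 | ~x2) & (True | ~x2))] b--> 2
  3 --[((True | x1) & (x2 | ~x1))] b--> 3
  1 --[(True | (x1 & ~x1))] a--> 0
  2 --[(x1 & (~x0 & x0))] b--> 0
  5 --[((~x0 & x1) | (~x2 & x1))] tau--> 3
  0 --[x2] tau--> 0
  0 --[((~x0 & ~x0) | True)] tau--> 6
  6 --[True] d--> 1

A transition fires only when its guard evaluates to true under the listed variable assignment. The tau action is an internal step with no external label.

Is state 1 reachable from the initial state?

Answer: REACHABLE

Trace:
Guard filter leaves 8 enabled edge(s).
L0 = {0}
L1 = {6}  total {0,6}
L2 = {1}  total {0,1,6}
Reach set: {0,1,6}
witness 1: tau·d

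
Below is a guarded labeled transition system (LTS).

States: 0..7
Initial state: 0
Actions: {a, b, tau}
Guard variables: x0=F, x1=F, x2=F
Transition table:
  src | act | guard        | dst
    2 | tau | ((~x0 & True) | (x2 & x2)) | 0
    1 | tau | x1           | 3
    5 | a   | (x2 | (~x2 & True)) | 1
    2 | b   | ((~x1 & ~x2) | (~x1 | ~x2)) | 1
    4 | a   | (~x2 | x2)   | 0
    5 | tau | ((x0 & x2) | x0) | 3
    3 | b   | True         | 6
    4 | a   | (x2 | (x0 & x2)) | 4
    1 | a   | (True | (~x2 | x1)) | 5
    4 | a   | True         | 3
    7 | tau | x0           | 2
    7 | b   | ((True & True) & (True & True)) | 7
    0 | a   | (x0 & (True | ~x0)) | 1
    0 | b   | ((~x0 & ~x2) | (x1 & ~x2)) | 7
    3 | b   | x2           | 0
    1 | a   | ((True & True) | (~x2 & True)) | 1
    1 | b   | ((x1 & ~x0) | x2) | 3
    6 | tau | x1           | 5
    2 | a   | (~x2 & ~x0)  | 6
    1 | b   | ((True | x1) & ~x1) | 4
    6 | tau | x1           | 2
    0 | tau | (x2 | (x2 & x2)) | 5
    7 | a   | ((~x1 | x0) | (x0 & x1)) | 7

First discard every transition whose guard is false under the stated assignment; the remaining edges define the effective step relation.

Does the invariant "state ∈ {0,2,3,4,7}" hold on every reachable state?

Answer: INVARIANT HOLDS

Working:
Allowed set {0,2,3,4,7}
R = {0,7}
  0: safe
  7: safe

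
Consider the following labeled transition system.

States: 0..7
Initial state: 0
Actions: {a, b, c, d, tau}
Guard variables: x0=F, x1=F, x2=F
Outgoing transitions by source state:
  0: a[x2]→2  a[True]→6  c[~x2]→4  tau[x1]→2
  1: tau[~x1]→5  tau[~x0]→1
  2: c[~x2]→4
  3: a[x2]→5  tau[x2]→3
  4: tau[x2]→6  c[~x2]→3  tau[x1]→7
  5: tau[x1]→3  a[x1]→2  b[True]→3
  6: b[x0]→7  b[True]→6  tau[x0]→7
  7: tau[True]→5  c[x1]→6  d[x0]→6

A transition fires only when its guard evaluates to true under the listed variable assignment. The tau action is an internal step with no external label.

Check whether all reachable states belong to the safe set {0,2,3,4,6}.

Inv-set: {0,2,3,4,6}
Reachable = {0,3,4,6}
  0: ✓
  3: ✓
  4: ✓
  6: ✓

Answer: INVARIANT HOLDS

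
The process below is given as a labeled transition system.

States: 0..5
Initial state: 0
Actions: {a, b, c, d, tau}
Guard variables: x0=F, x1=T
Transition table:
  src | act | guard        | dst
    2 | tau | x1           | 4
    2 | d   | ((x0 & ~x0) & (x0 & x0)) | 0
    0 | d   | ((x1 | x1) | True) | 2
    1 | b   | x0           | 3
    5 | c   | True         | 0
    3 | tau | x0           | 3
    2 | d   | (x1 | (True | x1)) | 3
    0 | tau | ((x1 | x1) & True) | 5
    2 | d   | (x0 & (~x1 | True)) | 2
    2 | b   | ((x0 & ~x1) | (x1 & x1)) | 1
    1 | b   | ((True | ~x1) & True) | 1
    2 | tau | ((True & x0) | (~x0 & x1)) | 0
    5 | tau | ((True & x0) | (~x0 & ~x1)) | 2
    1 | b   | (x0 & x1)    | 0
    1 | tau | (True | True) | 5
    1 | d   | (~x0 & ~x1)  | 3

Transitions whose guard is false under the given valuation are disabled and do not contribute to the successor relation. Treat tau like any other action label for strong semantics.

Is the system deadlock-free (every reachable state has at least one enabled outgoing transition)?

Answer: DEADLOCK at state 3

Trace:
Reach set: {0,1,2,3,4,5}
  0: d→2  tau→5  [2 out]
  1: b→1  tau→5  [2 out]
  2: b→1  d→3  tau→0  tau→4  [4 out]
  3: ∅  [deadlock]
  4: ∅  [deadlock]
  5: c→0  [1 out]
trace reaching 3: d·d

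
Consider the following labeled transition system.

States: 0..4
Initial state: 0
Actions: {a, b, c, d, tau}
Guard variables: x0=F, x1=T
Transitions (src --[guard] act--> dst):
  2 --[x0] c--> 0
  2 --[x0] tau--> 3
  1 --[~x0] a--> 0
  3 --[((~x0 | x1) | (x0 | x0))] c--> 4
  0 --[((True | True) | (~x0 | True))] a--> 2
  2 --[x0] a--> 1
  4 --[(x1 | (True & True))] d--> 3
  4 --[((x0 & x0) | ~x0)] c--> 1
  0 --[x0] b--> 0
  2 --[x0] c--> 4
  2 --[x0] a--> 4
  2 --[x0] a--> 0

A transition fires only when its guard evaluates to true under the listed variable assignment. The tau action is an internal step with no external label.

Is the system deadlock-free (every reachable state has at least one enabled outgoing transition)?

Reach set: {0,2}
  0: a→2  [1 out]
  2: ∅  [deadlock]
Path to 2: a

Answer: DEADLOCK at state 2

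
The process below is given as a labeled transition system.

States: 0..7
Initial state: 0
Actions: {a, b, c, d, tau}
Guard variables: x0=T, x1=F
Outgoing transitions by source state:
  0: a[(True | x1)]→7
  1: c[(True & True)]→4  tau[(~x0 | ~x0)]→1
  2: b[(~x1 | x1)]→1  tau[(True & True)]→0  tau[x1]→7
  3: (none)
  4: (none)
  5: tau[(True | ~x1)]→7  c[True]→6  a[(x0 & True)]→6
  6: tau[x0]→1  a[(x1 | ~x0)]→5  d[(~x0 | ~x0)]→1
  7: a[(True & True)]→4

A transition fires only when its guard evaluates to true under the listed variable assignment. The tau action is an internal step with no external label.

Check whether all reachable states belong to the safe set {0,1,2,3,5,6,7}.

Allowed set {0,1,2,3,5,6,7}
Reachable = {0,4,7}
  0: ✓
  4: ✗ unsafe
  7: ✓
counterexample path to 4: a·a

Answer: INVARIANT VIOLATED at state 4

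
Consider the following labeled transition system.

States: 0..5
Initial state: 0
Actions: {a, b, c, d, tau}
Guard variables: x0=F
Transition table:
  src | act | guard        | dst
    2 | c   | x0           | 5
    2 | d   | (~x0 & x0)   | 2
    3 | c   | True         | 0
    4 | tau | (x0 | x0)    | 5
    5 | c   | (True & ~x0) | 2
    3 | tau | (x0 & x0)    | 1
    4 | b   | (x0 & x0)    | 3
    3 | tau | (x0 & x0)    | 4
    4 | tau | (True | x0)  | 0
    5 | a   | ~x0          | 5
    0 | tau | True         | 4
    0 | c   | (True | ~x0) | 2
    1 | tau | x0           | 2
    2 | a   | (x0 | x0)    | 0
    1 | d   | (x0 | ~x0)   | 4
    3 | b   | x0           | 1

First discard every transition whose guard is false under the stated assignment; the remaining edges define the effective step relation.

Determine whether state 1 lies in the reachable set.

Answer: UNREACHABLE

Analysis:
After dropping false guards: 7 live edges.
Layer 0: {0}
Layer 1: {2,4}  total {0,2,4}
Reach set: {0,2,4}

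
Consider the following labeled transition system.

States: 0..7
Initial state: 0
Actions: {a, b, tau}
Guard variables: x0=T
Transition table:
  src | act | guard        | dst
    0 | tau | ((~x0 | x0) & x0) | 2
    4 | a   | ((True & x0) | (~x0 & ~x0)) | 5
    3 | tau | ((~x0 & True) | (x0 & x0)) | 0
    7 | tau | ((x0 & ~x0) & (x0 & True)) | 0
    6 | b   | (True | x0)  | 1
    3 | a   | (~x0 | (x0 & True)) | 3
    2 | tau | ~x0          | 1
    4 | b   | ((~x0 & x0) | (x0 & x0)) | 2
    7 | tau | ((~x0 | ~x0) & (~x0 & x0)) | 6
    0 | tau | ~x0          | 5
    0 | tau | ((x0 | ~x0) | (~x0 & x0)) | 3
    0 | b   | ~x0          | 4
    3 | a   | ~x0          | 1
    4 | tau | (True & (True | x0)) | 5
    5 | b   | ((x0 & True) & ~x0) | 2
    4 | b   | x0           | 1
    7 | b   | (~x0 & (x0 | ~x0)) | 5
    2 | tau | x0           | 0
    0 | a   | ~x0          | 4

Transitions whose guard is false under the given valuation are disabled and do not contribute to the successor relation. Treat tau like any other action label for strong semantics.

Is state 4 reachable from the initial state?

10 transition(s) survive guard evaluation.
L0 = {0}
L1 = {2,3}  now seen {0,2,3}
Reach set: {0,2,3}

Answer: UNREACHABLE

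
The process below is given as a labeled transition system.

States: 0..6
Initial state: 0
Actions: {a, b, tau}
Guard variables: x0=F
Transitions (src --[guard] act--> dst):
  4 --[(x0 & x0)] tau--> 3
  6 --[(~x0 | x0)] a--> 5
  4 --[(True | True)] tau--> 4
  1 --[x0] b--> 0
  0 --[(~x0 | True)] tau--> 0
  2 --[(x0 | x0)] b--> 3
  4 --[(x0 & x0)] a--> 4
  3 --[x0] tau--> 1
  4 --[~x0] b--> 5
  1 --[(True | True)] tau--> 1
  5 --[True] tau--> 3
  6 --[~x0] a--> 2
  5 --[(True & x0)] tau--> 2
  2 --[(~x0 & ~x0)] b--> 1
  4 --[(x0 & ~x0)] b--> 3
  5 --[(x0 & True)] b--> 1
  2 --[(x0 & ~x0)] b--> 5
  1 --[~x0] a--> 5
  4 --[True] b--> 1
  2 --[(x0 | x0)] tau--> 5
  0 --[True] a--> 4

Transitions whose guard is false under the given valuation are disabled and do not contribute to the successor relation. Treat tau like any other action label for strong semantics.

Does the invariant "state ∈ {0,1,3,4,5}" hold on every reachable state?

Allowed set {0,1,3,4,5}
Reach set: {0,1,3,4,5}
  0: ✓
  1: ✓
  3: ✓
  4: ✓
  5: ✓

Answer: INVARIANT HOLDS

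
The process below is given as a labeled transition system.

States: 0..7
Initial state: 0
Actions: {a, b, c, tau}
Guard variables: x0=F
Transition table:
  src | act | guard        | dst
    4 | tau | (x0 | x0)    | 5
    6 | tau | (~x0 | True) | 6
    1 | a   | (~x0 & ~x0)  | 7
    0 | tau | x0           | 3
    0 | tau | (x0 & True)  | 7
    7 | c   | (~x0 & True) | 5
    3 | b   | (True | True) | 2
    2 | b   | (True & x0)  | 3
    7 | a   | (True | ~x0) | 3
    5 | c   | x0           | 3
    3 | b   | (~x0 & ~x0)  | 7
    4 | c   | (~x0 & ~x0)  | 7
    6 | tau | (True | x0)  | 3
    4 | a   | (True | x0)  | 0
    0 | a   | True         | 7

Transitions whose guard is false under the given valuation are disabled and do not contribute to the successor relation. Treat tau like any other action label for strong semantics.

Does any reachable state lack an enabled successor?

Reachable = {0,2,3,5,7}
  0: a→7  [deg 1]
  2: ∅  [deadlock]
  3: b→2  b→7  [deg 2]
  5: ∅  [deadlock]
  7: a→3  c→5  [deg 2]
Path to 2: a·a·b

Answer: DEADLOCK at state 2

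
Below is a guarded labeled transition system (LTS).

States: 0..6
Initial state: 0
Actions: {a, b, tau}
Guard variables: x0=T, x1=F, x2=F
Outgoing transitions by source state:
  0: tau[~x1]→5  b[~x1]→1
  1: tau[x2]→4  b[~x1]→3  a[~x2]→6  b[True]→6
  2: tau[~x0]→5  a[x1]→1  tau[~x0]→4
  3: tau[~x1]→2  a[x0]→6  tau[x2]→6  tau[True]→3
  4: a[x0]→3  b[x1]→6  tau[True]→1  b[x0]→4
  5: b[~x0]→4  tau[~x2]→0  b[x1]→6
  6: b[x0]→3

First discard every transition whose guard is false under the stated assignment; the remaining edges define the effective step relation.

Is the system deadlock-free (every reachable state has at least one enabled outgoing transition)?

Answer: DEADLOCK at state 2

Working:
Reachable = {0,1,2,3,5,6}
  0: b→1  tau→5  [deg 2]
  1: a→6  b→3  b→6  [deg 3]
  2: ∅  [no exit]
  3: a→6  tau→2  tau→3  [deg 3]
  5: tau→0  [deg 1]
  6: b→3  [deg 1]
Path to 2: b·b·tau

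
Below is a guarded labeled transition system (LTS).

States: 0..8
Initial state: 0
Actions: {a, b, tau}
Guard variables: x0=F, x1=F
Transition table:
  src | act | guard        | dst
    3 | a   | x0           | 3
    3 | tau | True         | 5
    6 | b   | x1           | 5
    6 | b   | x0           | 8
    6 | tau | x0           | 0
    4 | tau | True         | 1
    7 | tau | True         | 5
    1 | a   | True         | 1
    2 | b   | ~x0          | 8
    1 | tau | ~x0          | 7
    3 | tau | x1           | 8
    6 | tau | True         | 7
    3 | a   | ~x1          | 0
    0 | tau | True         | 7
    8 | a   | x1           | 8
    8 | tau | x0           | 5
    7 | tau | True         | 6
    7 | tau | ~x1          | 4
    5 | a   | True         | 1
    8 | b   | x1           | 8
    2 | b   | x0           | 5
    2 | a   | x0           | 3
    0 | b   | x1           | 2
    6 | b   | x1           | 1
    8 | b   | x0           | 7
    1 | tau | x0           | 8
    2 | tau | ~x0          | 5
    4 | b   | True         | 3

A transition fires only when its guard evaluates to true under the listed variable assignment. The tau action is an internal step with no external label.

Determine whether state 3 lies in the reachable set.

After dropping false guards: 14 live edges.
L0 = {0}
L1 = {7}  total {0,7}
L2 = {4,5,6}  total {0,4,5,6,7}
L3 = {1,3}  total {0,1,3,4,5,6,7}
Reach set: {0,1,3,4,5,6,7}
trace reaching 3: tau·tau·b

Answer: REACHABLE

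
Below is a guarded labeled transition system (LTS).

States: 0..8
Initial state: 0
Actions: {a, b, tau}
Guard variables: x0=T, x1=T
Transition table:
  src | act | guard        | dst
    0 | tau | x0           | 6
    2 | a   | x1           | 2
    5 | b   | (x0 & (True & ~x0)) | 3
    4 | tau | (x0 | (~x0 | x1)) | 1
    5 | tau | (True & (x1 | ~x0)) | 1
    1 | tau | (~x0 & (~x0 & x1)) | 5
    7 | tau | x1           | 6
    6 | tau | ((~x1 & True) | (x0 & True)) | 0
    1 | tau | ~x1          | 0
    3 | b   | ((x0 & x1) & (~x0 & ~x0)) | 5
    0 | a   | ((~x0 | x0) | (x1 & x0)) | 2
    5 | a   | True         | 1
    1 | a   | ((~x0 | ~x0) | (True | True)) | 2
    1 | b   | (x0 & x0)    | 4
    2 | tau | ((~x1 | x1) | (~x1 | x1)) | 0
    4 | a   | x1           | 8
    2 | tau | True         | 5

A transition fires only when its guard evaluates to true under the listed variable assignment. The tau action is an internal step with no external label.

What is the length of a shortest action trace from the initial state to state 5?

Layered search for 5:
  L0 = {0}
  L1 = {2,6}
  L2 = {5}
first hit 5 at d=2 via a·tau

Answer: 2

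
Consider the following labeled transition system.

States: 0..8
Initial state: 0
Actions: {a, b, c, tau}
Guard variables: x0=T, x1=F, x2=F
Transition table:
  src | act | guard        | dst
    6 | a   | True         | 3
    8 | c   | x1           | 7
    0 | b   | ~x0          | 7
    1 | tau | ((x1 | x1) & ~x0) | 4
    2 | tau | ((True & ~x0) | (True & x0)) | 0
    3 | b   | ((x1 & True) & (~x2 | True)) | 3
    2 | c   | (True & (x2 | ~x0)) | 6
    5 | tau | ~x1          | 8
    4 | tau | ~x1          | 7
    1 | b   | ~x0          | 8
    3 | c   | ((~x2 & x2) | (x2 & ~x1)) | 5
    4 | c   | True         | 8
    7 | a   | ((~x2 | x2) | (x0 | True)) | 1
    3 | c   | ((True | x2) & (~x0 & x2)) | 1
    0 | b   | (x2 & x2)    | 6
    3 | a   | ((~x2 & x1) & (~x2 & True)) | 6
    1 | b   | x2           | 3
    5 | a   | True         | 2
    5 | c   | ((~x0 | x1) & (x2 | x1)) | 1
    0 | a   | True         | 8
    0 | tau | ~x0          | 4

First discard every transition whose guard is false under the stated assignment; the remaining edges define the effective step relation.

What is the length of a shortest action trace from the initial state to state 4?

Answer: UNREACHABLE

Working:
Layered search for 4:
  depth 0: {0}
  depth 1: {8}
4 never appears.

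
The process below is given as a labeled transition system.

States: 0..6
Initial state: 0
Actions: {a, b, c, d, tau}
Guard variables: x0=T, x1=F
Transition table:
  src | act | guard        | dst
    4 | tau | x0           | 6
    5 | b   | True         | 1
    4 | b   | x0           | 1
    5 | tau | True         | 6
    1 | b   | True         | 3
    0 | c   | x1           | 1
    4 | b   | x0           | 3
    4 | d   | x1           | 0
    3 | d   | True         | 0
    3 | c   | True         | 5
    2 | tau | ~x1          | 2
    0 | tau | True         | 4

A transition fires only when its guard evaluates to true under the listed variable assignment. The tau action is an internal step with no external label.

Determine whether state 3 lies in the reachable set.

Answer: REACHABLE

Trace:
After dropping false guards: 10 live edges.
depth 0: {0}
depth 1: {4}  cumulative {0,4}
depth 2: {1,3,6}  cumulative {0,1,3,4,6}
depth 3: {5}  cumulative {0,1,3,4,5,6}
Reachable = {0,1,3,4,5,6}
witness 3: tau·b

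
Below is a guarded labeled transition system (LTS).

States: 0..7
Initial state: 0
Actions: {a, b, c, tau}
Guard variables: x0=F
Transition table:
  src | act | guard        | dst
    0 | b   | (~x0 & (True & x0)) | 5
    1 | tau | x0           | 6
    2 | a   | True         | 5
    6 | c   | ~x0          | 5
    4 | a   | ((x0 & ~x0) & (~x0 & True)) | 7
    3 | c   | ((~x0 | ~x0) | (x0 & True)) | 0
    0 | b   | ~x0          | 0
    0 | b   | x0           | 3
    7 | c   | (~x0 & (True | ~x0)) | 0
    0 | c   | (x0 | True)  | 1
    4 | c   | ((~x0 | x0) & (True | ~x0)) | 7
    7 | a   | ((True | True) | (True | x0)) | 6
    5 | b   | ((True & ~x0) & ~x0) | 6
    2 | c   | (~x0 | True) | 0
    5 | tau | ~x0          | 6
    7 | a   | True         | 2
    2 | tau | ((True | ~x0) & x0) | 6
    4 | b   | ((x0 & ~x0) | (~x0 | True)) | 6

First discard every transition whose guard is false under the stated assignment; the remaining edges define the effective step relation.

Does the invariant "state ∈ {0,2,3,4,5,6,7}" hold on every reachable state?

Answer: INVARIANT VIOLATED at state 1

Working:
Safe = {0,2,3,4,5,6,7}
Reachable = {0,1}
  0: ✓
  1: VIOLATES
reach 1 via c — violates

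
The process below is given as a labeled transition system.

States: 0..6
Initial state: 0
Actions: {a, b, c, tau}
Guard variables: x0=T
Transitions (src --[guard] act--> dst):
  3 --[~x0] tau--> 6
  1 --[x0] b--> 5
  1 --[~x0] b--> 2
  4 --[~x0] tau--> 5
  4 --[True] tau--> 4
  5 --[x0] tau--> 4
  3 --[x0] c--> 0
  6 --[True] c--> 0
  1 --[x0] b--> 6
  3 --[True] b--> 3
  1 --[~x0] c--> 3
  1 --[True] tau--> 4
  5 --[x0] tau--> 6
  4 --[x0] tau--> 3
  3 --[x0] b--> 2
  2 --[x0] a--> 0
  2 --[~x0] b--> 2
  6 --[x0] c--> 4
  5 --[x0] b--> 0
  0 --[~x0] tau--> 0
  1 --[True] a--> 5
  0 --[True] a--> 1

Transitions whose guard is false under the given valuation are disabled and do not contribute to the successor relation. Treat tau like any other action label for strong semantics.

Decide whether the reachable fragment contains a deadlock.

R = {0,1,2,3,4,5,6}
  0: a→1  [deg 1]
  1: a→5  b→5  b→6  tau→4  [deg 4]
  2: a→0  [deg 1]
  3: b→2  b→3  c→0  [deg 3]
  4: tau→3  tau→4  [deg 2]
  5: b→0  tau→4  tau→6  [deg 3]
  6: c→0  c→4  [deg 2]

Answer: DEADLOCK-FREE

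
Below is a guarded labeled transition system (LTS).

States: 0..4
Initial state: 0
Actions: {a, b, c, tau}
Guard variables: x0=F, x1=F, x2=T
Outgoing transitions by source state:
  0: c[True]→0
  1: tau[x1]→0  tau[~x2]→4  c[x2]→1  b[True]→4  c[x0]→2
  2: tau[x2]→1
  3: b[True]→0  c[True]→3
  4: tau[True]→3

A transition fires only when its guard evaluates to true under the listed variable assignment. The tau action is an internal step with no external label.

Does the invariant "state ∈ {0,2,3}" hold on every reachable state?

Answer: INVARIANT HOLDS

Working:
Safe = {0,2,3}
R = {0}
  0: ok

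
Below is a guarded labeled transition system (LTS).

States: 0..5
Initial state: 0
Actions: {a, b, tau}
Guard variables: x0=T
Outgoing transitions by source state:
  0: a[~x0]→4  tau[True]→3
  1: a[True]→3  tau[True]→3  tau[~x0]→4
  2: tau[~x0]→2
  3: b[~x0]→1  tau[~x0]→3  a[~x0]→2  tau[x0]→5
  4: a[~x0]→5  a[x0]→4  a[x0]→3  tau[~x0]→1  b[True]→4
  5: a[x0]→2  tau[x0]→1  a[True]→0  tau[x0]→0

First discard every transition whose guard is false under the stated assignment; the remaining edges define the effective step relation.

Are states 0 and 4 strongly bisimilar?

Compute ~ classes (split until stable):
  P[0] = {{0,1,2,3,4,5}}
  P[1] = {{0,3},{1,5},{2},{4}}
  P[2] = {{0},{1},{2},{3},{4},{5}}
6 equivalence class(es) (converged in 3)
class of 0: {0}; class of 4: {4}

Answer: NOT BISIMILAR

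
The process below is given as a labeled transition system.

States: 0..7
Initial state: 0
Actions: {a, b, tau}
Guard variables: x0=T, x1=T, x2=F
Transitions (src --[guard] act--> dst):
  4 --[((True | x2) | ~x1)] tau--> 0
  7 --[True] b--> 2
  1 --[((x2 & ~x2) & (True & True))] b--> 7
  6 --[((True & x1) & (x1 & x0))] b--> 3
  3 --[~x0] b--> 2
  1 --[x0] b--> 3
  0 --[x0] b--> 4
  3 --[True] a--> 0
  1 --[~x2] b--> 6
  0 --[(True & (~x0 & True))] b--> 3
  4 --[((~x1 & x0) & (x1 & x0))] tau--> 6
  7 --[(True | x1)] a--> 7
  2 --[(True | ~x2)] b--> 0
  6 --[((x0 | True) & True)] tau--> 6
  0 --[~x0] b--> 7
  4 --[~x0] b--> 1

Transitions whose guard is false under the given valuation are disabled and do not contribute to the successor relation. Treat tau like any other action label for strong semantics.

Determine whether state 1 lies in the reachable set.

Answer: UNREACHABLE

Trace:
Guard filter leaves 10 enabled edge(s).
L0 = {0}
L1 = {4}  now seen {0,4}
Reachable = {0,4}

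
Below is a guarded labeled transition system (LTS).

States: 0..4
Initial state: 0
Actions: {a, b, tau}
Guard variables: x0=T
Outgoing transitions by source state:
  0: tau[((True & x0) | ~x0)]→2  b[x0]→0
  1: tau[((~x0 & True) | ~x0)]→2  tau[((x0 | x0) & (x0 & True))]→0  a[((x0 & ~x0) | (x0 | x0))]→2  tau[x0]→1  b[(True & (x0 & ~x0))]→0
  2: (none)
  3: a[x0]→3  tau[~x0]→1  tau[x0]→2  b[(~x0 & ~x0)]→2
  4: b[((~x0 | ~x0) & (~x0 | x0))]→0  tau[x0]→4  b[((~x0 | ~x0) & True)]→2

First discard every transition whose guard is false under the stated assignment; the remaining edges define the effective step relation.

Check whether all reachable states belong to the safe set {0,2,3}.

Answer: INVARIANT HOLDS

Working:
Inv-set: {0,2,3}
Reach set: {0,2}
  0: ✓
  2: ✓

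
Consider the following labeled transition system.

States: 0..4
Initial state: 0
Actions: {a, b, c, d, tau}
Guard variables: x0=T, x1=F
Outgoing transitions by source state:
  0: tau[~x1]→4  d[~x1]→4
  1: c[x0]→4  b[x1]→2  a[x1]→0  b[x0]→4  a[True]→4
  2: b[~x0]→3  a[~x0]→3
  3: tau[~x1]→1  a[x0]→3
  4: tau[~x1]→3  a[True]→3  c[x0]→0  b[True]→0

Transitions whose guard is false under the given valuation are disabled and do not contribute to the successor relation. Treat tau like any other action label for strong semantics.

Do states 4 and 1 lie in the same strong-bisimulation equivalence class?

Bisimulation quotient by refinement:
  P[0] = {{0,1,2,3,4}}
  P[1] = {{0},{1},{2},{3},{4}}
5 equivalence class(es) (converged in 2)
4∈{4}, 1∈{1}

Answer: NOT BISIMILAR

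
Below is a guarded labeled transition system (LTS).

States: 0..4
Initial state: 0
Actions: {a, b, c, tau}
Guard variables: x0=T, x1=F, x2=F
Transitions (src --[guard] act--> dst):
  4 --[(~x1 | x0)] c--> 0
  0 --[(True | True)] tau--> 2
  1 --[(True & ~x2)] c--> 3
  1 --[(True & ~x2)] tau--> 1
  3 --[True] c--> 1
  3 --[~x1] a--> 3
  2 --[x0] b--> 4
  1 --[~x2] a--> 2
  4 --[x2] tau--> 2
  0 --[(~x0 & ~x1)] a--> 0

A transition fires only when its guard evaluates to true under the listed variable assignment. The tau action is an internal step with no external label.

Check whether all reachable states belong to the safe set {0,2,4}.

Safe = {0,2,4}
Reachable = {0,2,4}
  0: ✓
  2: ✓
  4: ✓

Answer: INVARIANT HOLDS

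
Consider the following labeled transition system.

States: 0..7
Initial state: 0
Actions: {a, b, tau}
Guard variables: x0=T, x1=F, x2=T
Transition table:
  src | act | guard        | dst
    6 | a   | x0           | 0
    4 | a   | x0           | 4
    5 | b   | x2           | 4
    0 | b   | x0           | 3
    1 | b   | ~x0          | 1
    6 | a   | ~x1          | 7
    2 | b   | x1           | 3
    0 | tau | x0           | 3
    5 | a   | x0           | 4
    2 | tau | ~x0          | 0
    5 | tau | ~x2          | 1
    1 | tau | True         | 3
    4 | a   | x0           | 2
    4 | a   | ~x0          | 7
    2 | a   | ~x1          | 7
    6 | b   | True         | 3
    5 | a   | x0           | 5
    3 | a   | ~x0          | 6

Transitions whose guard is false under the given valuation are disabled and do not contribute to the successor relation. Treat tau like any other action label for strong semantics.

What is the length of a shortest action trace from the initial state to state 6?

Breadth-first toward 6:
  L0 = {0}
  L1 = {3}
6 never appears.

Answer: UNREACHABLE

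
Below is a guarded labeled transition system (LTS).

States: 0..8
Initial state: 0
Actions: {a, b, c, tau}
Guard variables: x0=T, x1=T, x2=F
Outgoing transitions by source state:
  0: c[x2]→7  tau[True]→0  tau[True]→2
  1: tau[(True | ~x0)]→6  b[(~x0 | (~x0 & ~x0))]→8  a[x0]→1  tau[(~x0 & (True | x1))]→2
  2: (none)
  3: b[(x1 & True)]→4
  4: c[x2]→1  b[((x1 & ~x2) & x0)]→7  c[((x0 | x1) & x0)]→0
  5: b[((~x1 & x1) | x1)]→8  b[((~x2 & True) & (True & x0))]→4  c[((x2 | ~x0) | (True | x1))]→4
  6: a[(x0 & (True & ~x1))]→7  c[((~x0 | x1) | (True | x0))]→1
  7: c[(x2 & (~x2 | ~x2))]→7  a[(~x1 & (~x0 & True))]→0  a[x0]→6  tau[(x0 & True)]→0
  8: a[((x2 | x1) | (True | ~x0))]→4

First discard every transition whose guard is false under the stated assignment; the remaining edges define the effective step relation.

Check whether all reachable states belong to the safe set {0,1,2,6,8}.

Answer: INVARIANT HOLDS

Analysis:
Safe = {0,1,2,6,8}
Reach set: {0,2}
  0: safe
  2: safe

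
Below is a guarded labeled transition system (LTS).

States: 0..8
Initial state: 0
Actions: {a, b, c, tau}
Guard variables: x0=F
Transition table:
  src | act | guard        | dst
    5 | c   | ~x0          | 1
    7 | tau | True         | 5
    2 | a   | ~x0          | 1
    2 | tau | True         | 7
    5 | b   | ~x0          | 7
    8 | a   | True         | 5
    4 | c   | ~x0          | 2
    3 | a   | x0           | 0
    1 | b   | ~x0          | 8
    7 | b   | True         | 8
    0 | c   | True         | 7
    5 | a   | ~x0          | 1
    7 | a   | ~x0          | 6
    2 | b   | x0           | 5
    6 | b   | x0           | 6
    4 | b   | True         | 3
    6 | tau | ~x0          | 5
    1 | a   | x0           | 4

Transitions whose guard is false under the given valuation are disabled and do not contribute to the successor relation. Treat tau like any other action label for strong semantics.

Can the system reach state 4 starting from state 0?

Answer: UNREACHABLE

Trace:
14 transition(s) survive guard evaluation.
depth 0: {0}
depth 1: {7}  total {0,7}
depth 2: {5,6,8}  total {0,5,6,7,8}
depth 3: {1}  total {0,1,5,6,7,8}
R = {0,1,5,6,7,8}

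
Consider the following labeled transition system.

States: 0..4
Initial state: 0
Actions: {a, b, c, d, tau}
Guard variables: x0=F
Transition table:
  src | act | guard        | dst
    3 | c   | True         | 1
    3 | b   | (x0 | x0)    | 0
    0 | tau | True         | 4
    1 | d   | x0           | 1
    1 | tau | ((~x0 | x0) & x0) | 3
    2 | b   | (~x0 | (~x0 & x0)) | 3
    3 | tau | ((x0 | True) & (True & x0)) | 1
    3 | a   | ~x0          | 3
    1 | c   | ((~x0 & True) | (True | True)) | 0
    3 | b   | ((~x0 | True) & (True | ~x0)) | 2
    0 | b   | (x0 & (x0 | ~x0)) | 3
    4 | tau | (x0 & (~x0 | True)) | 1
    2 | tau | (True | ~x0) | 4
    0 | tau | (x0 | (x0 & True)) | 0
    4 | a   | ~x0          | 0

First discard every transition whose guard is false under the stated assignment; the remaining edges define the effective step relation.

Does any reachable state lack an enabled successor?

Answer: DEADLOCK-FREE

Working:
Reach set: {0,4}
  0: tau→4  [1 exit(s)]
  4: a→0  [1 exit(s)]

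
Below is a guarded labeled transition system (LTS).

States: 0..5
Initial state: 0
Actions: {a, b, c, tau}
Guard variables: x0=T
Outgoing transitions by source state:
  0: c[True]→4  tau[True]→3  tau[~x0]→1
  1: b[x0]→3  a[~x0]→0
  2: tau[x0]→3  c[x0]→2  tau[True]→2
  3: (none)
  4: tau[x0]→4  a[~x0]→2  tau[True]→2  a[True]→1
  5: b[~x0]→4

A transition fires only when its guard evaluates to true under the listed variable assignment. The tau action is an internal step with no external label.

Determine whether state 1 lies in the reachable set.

After dropping false guards: 9 live edges.
depth 0: {0}
depth 1: {3,4}  now seen {0,3,4}
depth 2: {1,2}  now seen {0,1,2,3,4}
R = {0,1,2,3,4}
witness 1: c·a

Answer: REACHABLE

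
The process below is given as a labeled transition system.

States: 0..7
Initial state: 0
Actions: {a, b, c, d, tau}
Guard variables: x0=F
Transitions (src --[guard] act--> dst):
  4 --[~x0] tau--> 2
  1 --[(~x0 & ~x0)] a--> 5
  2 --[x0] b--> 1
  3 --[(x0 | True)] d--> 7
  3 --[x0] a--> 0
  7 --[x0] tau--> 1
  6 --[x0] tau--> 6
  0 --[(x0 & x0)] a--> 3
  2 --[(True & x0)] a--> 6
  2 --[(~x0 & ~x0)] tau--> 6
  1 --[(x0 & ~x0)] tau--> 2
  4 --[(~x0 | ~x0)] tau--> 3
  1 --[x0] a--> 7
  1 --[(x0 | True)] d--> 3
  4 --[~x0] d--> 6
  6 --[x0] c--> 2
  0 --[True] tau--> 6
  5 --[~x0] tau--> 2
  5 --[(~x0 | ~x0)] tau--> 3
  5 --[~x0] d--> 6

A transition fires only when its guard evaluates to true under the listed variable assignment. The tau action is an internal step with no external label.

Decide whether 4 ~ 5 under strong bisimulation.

Answer: BISIMILAR

Working:
Bisimulation quotient by refinement:
  round 0: {{0,1,2,3,4,5,6,7}}
  round 1: {{0,2},{1},{3},{4,5},{6,7}}
stable after 2 split(s): 5 block(s)
class of 4: {4,5}; class of 5: {4,5}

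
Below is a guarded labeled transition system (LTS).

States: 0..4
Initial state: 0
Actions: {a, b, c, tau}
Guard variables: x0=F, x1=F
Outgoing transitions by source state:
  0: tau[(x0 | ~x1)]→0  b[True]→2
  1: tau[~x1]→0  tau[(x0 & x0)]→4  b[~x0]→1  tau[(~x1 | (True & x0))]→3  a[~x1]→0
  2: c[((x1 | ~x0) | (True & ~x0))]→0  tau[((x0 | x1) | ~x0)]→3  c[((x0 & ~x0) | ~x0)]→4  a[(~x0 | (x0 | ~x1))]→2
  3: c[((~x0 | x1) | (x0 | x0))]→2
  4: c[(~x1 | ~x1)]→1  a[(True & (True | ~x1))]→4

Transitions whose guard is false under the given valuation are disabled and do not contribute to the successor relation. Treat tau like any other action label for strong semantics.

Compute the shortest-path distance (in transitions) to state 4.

Answer: 2

Working:
Layered search for 4:
  Layer 0: {0}
  Layer 1: {2}
  Layer 2: {3,4}
4 enters at depth 2; path b·c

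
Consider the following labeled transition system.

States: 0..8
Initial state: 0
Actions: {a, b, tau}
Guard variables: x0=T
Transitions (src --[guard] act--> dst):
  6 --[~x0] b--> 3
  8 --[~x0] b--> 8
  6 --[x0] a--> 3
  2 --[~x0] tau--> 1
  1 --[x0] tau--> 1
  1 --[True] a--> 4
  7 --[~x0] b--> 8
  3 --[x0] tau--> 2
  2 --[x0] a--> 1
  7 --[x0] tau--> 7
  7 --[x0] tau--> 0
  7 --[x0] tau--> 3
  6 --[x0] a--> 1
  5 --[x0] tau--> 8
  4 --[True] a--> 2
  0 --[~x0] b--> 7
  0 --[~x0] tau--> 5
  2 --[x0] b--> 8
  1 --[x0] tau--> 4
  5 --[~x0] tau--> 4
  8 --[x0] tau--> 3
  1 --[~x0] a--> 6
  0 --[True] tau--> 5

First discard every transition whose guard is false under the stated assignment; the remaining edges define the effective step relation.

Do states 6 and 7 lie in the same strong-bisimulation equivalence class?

Answer: NOT BISIMILAR

Trace:
Refine partition for ~:
  round 0: {{0,1,2,3,4,5,6,7,8}}
  round 1: {{0,3,5,7,8},{1},{2},{4,6}}
  round 2: {{0,5,7,8},{1},{2},{3},{4},{6}}
  round 3: {{0,5},{1},{2},{3},{4},{6},{7},{8}}
  round 4: {{0},{1},{2},{3},{4},{5},{6},{7},{8}}
Fixed point at round 5; 9 class(es).
6∈{6}, 7∈{7}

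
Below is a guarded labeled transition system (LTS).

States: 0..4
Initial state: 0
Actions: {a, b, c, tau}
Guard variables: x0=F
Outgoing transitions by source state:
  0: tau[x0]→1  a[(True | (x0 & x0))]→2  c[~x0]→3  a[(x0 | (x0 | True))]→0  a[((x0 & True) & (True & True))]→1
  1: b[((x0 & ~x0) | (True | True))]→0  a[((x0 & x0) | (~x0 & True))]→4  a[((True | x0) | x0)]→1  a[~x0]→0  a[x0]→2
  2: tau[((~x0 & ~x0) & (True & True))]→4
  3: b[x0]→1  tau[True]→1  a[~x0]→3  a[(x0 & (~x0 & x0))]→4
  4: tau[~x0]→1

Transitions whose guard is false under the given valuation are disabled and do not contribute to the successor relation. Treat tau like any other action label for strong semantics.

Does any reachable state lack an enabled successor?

Answer: DEADLOCK-FREE

Working:
Reachable = {0,1,2,3,4}
  0: a→0  a→2  c→3  [3 out]
  1: a→0  a→1  a→4  b→0  [4 out]
  2: tau→4  [1 out]
  3: a→3  tau→1  [2 out]
  4: tau→1  [1 out]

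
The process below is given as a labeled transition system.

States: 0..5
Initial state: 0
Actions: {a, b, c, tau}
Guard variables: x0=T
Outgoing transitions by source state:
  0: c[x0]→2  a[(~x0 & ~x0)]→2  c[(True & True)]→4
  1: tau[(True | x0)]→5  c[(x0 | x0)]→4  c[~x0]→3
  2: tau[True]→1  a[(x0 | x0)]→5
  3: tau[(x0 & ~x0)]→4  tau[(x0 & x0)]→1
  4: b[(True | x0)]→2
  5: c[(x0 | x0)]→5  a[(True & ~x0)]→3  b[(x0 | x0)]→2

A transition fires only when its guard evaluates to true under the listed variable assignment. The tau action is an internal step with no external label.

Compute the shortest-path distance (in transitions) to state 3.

Breadth-first toward 3:
  L0 = {0}
  L1 = {2,4}
  L2 = {1,5}
3 never appears.

Answer: UNREACHABLE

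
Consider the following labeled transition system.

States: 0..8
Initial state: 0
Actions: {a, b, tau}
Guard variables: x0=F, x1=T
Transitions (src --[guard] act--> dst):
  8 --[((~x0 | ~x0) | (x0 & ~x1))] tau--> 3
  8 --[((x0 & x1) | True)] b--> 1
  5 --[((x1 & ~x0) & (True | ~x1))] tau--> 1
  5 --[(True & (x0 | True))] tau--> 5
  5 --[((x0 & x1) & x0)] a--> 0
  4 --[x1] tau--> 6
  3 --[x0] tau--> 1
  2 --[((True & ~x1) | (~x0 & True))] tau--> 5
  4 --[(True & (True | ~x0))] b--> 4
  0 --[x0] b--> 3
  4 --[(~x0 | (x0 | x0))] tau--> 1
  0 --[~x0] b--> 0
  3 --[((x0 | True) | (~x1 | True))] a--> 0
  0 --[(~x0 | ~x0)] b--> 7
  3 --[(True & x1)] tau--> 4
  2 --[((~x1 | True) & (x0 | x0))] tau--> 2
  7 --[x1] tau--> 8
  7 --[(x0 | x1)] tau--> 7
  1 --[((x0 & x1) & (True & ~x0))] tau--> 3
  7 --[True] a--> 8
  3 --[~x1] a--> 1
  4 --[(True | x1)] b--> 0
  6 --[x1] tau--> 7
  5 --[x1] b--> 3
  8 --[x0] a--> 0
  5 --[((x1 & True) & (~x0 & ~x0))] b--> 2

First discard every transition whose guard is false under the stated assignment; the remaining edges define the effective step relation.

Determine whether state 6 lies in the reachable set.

Answer: REACHABLE

Working:
Guard filter leaves 19 enabled edge(s).
depth 0: {0}
depth 1: {7}  cumulative {0,7}
depth 2: {8}  cumulative {0,7,8}
depth 3: {1,3}  cumulative {0,1,3,7,8}
depth 4: {4}  cumulative {0,1,3,4,7,8}
depth 5: {6}  cumulative {0,1,3,4,6,7,8}
Reach set: {0,1,3,4,6,7,8}
Path to 6: b·tau·tau·tau·tau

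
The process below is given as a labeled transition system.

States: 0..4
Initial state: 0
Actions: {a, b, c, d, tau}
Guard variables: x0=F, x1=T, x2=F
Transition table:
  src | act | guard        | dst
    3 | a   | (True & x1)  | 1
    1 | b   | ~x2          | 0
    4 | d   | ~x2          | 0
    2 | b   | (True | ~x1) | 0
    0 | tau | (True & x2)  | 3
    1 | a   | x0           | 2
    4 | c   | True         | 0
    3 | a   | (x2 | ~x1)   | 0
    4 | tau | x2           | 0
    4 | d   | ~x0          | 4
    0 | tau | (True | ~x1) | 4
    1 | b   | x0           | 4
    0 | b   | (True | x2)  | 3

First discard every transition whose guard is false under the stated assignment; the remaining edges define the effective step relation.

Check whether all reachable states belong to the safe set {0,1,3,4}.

Answer: INVARIANT HOLDS

Working:
Allowed set {0,1,3,4}
Reachable = {0,1,3,4}
  0: ✓
  1: ✓
  3: ✓
  4: ✓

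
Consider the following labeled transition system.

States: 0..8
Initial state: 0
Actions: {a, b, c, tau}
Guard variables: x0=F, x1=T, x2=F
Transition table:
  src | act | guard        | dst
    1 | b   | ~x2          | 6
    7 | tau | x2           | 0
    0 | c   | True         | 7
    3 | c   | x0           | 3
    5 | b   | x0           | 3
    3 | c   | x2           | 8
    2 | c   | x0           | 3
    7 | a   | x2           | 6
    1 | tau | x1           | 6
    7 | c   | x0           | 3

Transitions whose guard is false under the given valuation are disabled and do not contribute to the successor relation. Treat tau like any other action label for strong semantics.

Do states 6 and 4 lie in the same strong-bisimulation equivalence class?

Answer: BISIMILAR

Trace:
Refine partition for ~:
  P[0] = {{0,1,2,3,4,5,6,7,8}}
  P[1] = {{0},{1},{2,3,4,5,6,7,8}}
stable after 2 split(s): 3 block(s)
[6]={2,3,4,5,6,7,8}  [4]={2,3,4,5,6,7,8}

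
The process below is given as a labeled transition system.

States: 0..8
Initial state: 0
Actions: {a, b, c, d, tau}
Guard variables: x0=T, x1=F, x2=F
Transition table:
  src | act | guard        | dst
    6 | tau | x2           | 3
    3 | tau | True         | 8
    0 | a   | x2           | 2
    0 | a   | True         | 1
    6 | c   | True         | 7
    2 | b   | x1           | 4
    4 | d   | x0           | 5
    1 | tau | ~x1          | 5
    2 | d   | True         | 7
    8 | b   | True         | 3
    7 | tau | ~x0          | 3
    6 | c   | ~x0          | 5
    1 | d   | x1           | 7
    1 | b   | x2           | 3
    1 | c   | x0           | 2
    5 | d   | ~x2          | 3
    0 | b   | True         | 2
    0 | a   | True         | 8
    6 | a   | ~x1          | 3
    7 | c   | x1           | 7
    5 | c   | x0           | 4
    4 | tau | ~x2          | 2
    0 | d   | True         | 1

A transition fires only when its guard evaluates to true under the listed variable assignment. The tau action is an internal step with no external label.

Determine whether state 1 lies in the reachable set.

Answer: REACHABLE

Trace:
Guard filter leaves 15 enabled edge(s).
depth 0: {0}
depth 1: {1,2,8}  total {0,1,2,8}
depth 2: {3,5,7}  total {0,1,2,3,5,7,8}
depth 3: {4}  total {0,1,2,3,4,5,7,8}
Reachable = {0,1,2,3,4,5,7,8}
trace reaching 1: a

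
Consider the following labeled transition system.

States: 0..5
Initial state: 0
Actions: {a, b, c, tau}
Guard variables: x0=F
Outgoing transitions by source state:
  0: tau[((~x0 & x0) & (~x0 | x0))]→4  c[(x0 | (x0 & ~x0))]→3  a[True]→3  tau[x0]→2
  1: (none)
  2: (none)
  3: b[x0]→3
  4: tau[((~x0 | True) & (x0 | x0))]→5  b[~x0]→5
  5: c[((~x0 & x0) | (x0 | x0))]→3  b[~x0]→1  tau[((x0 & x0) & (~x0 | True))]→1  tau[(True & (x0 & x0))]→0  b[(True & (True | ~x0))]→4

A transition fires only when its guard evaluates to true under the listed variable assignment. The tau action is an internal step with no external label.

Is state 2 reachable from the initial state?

Guard filter leaves 4 enabled edge(s).
L0 = {0}
L1 = {3}  total {0,3}
Reach set: {0,3}

Answer: UNREACHABLE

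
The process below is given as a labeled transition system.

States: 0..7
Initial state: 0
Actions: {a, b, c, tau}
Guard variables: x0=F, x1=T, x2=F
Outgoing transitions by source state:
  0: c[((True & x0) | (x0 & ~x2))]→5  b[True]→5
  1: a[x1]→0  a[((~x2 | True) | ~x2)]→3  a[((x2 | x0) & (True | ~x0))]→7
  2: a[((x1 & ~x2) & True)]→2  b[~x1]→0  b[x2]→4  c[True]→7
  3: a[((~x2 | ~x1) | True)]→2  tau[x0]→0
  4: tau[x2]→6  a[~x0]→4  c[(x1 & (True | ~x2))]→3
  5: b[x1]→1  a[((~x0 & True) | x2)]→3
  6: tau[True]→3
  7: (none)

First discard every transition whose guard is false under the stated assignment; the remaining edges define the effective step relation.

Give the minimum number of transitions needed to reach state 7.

Layered search for 7:
  depth 0: {0}
  depth 1: {5}
  depth 2: {1,3}
  depth 3: {2}
  depth 4: {7}
7 enters at depth 4; path b·a·a·c

Answer: 4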